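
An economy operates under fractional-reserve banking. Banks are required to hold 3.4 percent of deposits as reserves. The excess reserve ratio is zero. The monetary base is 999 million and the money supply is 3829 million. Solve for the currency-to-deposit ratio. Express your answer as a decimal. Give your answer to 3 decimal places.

Using m = M/MB = 3829/999 ≈ 3.832833. From m = (1 + c)/(c + rr + e), rearranging gives 1 + c = m·(c + rr + e), so c·(1 − m) = m·(rr + e) − 1.
Hence c = [m·(rr + e) − 1]/(1 − m) = [3.832833 × (0.034 + 0) − 1] / (1 − 3.832833) ≈ 0.307001.

0.307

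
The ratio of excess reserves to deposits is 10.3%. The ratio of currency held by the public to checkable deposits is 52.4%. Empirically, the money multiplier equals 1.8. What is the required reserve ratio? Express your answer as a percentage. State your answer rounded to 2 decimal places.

Using m = 1.8. Since m = (1 + c)/(c + rr + e), the denominator satisfies c + rr + e = (1 + c)/m = (1 + 0.524) / 1.8 ≈ 0.846667.
With c = 0.524 and e = 0.103, the required reserve ratio is 0.846667 − 0.524 − 0.103 = 0.219667.

21.97%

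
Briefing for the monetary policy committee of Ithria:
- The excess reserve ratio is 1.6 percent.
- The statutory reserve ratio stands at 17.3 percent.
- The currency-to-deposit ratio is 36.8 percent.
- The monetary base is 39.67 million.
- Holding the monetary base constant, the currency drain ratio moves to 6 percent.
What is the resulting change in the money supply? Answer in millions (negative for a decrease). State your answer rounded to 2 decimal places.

Initially m₁ = (1 + 0.368) / (0.173 + 0.016 + 0.368) ≈ 2.45601, so M₁ = 2.45601 × 39.67 ≈ 97.4299 million.
After the change m₂ = (1 + 0.06) / (0.173 + 0.016 + 0.06) ≈ 4.25703, so M₂ = 4.25703 × 39.67 ≈ 168.8764 million.
ΔM = M₂ − M₁ = 168.8764 − 97.4299 = 71.4465 million.

71.45 million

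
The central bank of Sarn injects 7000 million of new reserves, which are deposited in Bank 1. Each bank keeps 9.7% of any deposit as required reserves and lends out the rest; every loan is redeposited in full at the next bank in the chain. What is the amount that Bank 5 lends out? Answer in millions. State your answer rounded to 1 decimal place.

Each bank lends a fraction (1 − rr) = 0.9030 of the deposit it receives, so Bank 5 receives 7000·0.9030^4 and lends 7000·0.9030^5 ≈ 4202.7813 million.

4202.8 million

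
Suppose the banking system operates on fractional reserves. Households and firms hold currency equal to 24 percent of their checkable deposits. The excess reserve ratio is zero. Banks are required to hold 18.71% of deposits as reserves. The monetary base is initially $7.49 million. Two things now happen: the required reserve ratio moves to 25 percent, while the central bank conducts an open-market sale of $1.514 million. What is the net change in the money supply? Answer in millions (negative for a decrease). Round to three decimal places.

Before: m₁ = (1 + 0.24) / (0.1871 + 0.24) ≈ 2.90330, MB₁ = 7.49, so M₁ = 2.90330 × 7.49 ≈ 21.7457 million.
After: m₂ = (1 + 0.24) / (0.25 + 0.24) ≈ 2.53061, MB₂ = 7.49 − 1.514 = 5.976, so M₂ = 2.53061 × 5.976 ≈ 15.1229 million.
ΔM = M₂ − M₁ = 15.1229 − 21.7457 = -6.6228 million.

-6.623 million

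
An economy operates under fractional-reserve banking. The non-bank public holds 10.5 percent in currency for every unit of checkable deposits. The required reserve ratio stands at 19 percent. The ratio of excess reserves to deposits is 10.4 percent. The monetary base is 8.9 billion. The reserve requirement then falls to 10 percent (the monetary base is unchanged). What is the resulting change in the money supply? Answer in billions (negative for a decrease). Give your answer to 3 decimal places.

7.179 billion

Initially m₁ = (1 + 0.105) / (0.19 + 0.104 + 0.105) ≈ 2.76942, so M₁ = 2.76942 × 8.9 ≈ 24.6478 billion.
After the change m₂ = (1 + 0.105) / (0.1 + 0.104 + 0.105) ≈ 3.57605, so M₂ = 3.57605 × 8.9 ≈ 31.8268 billion.
ΔM = M₂ − M₁ = 31.8268 − 24.6478 = 7.179 billion.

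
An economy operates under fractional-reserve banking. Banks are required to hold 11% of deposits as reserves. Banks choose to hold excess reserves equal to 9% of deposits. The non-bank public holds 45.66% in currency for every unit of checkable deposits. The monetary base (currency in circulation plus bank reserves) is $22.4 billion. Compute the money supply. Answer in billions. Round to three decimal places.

$49.692 billion

The money multiplier is m = (1 + c) / (rr + e + c) = (1 + 0.4566) / (0.11 + 0.09 + 0.4566) ≈ 2.218398.
So M = m × MB = 2.218398 × 22.4 ≈ 49.6921 billion.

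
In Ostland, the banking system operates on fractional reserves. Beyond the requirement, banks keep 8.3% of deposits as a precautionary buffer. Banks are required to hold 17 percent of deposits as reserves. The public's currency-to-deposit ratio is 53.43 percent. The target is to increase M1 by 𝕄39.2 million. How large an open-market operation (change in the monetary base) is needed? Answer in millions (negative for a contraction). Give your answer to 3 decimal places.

𝕄20.115 million

The money multiplier is m = (1 + c) / (rr + e + c) = (1 + 0.5343) / (0.17 + 0.083 + 0.5343) ≈ 1.948812.
ΔMB = ΔM / m = (+39.2) / 1.948812 ≈ 20.1148 million.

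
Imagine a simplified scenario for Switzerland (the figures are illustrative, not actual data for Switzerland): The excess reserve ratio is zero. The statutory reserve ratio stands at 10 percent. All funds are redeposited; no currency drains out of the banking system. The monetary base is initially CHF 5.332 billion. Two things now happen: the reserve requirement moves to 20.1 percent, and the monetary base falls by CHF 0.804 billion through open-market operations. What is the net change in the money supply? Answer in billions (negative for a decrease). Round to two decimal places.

Before: m₁ = 1 / (0.1) = 10, MB₁ = 5.332, so M₁ = 10 × 5.332 = 53.32 billion.
After: m₂ = 1 / (0.201) ≈ 4.9751, MB₂ = 5.332 − 0.804 = 4.528, so M₂ = 4.9751 × 4.528 ≈ 22.5273 billion.
ΔM = M₂ − M₁ = 22.5273 − 53.32 = -30.7927 billion.

-30.79 billion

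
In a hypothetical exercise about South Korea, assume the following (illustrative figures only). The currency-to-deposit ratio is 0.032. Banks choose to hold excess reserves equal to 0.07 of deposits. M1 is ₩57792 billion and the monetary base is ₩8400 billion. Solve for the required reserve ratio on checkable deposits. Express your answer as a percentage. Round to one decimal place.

4.8%

Using m = M/MB = 57792/8400 = 6.880000. Since m = (1 + c)/(c + rr + e), the denominator satisfies c + rr + e = (1 + c)/m = (1 + 0.032) / 6.880000 = 0.150000.
With c = 0.032 and e = 0.07, the required reserve ratio on checkable deposits is 0.150000 − 0.032 − 0.07 = 0.048.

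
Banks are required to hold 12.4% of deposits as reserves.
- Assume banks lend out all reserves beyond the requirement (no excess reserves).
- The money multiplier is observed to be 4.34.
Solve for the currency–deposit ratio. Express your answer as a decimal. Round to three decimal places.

Using m = 4.34. From m = (1 + c)/(c + rr + e), rearranging gives 1 + c = m·(c + rr + e), so c·(1 − m) = m·(rr + e) − 1.
Hence c = [m·(rr + e) − 1]/(1 − m) = [4.34 × (0.124 + 0) − 1] / (1 − 4.34) ≈ 0.138275.

0.138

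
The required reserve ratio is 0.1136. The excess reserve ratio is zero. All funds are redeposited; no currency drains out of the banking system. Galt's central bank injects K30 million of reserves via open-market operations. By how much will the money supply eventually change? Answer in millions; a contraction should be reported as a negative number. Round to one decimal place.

K264.1 million

The simple money multiplier is m = 1/rr = 1/0.1136 ≈ 8.8028.
An open-market purchase increases the monetary base by 30 million, so ΔM = m × ΔMB = 8.8028 × 30 = 264.084 million.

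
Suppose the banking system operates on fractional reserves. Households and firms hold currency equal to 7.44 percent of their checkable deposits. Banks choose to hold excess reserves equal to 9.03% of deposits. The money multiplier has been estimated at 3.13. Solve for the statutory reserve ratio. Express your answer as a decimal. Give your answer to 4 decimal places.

0.1786

Using m = 3.13. Since m = (1 + c)/(c + rr + e), the denominator satisfies c + rr + e = (1 + c)/m = (1 + 0.0744) / 3.13 ≈ 0.343259.
With c = 0.0744 and e = 0.0903, the statutory reserve ratio is 0.343259 − 0.0744 − 0.0903 = 0.178559.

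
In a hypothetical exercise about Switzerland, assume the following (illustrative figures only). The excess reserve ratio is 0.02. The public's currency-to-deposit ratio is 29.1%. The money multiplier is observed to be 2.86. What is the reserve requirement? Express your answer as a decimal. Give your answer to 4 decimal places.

Using m = 2.86. Since m = (1 + c)/(c + rr + e), the denominator satisfies c + rr + e = (1 + c)/m = (1 + 0.291) / 2.86 ≈ 0.451399.
With c = 0.291 and e = 0.02, the reserve requirement is 0.451399 − 0.291 − 0.02 = 0.140399.

0.1404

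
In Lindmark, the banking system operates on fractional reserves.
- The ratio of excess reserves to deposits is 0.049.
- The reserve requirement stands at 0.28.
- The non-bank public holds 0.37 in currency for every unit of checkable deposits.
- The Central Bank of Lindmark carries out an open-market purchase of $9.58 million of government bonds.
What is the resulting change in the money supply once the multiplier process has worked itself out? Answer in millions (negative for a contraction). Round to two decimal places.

The money multiplier is m = (1 + c) / (rr + e + c) = (1 + 0.37) / (0.28 + 0.049 + 0.37) ≈ 1.9599.
The purchase adds 9.58 million of base, so ΔM = m × ΔMB = 1.9599 × (+9.58) ≈ 18.7758 million.

$18.78 million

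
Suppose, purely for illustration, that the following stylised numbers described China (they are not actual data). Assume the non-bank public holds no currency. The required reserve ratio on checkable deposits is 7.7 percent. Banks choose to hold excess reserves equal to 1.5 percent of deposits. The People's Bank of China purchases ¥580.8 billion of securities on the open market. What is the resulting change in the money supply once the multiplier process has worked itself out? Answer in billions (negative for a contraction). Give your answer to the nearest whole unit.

¥6313 billion

The money multiplier is m = 1 / (rr + e) = 1 / (0.077 + 0.015) ≈ 10.8696.
The purchase adds 580.8 billion of base, so ΔM = m × ΔMB = 10.8696 × (+580.8) ≈ 6313.0637 billion.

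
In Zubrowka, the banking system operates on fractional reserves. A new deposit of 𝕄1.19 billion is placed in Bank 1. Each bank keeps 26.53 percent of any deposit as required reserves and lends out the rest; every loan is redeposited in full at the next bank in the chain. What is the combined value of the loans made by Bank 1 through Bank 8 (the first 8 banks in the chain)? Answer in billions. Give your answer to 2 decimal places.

𝕄3.02 billion

Bank i lends (1 − rr)^i of the original deposit: Bank 1 lends 1.19·0.7347 ≈ 0.8743, Bank 2 lends 1.19·0.7347² ≈ 0.6423, and so on.
Summing a geometric series: total = 1.19·[0.7347·(1 − 0.7347^8) / (1 − 0.7347)] ≈ 3.0157 billion.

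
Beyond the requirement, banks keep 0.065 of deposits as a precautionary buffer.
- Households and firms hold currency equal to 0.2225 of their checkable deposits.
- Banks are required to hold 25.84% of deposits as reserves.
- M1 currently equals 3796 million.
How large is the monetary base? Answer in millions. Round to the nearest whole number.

1695 million

The money multiplier is m = (1 + c) / (rr + e + c) = (1 + 0.2225) / (0.2584 + 0.065 + 0.2225) ≈ 2.23942.
MB = M / m = 3796 / 2.23942 ≈ 1695.0818 million.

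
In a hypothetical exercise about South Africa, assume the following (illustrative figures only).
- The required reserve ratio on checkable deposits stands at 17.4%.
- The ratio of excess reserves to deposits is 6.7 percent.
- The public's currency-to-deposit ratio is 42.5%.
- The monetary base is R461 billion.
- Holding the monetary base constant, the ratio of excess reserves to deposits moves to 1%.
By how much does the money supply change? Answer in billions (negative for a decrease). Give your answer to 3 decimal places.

Initially m₁ = (1 + 0.425) / (0.174 + 0.067 + 0.425) ≈ 2.1396396, so M₁ = 2.1396396 × 461 ≈ 986.3739 billion.
After the change m₂ = (1 + 0.425) / (0.174 + 0.01 + 0.425) ≈ 2.3399015, so M₂ = 2.3399015 × 461 ≈ 1078.6946 billion.
ΔM = M₂ − M₁ = 1078.6946 − 986.3739 = 92.3207 billion.

R92.321 billion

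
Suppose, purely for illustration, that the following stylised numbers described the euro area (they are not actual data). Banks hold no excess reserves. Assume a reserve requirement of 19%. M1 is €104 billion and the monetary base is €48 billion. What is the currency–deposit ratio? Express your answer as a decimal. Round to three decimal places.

0.504

Using m = M/MB = 104/48 ≈ 2.166667. From m = (1 + c)/(c + rr + e), rearranging gives 1 + c = m·(c + rr + e), so c·(1 − m) = m·(rr + e) − 1.
Hence c = [m·(rr + e) − 1]/(1 − m) = [2.166667 × (0.19 + 0) − 1] / (1 − 2.166667) ≈ 0.504286.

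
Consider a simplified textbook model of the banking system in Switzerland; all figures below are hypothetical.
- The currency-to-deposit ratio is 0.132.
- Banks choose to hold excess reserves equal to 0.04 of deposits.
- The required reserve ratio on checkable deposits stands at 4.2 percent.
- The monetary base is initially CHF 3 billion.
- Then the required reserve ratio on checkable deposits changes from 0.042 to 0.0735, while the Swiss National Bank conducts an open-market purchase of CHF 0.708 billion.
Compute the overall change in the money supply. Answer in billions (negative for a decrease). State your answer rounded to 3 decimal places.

Before: m₁ = (1 + 0.132) / (0.042 + 0.04 + 0.132) ≈ 5.28972, MB₁ = 3, so M₁ = 5.28972 × 3 ≈ 15.8692 billion.
After: m₂ = (1 + 0.132) / (0.0735 + 0.04 + 0.132) ≈ 4.61100, MB₂ = 3 + 0.708 = 3.708, so M₂ = 4.61100 × 3.708 ≈ 17.0976 billion.
ΔM = M₂ − M₁ = 17.0976 − 15.8692 = 1.2284 billion.

CHF 1.228 billion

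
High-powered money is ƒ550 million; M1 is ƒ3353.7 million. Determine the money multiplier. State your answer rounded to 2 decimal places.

6.10

The money multiplier is m = M / MB = 3353.7 / 550 ≈ 6.09764.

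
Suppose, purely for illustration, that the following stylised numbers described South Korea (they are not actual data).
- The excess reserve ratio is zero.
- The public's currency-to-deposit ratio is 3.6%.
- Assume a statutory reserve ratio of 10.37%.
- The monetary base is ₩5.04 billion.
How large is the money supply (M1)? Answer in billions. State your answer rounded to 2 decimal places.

The money multiplier is m = (1 + c) / (rr + c) = (1 + 0.036) / (0.1037 + 0.036) ≈ 7.4159.
So M = m × MB = 7.4159 × 5.04 ≈ 37.3761 billion.

₩37.38 billion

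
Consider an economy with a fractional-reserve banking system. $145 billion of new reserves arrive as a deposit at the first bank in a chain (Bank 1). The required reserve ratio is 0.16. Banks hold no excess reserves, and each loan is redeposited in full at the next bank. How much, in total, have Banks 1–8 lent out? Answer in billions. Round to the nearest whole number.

Bank i lends (1 − rr)^i of the original deposit: Bank 1 lends 145·0.8400 = 121.8000, Bank 2 lends 145·0.8400² = 102.3120, and so on.
Summing a geometric series: total = 145·[0.8400·(1 − 0.8400^8) / (1 − 0.8400)] ≈ 572.5545 billion.

$573 billion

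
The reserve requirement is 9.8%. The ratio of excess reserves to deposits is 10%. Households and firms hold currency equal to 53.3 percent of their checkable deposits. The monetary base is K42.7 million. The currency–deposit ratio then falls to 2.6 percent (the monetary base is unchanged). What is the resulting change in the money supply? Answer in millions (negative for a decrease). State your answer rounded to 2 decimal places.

Initially m₁ = (1 + 0.533) / (0.098 + 0.1 + 0.533) ≈ 2.09713, so M₁ = 2.09713 × 42.7 ≈ 89.5475 million.
After the change m₂ = (1 + 0.026) / (0.098 + 0.1 + 0.026) ≈ 4.58036, so M₂ = 4.58036 × 42.7 ≈ 195.5814 million.
ΔM = M₂ − M₁ = 195.5814 − 89.5475 = 106.0339 million.

K106.03 million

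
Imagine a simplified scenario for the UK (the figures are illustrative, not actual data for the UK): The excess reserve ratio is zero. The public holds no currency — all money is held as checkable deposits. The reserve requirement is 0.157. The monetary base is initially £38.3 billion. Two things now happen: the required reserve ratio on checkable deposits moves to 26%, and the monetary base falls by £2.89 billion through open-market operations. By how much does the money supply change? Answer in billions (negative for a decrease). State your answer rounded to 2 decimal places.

Before: m₁ = 1 / (0.157) ≈ 6.36943, MB₁ = 38.3, so M₁ = 6.36943 × 38.3 ≈ 243.9492 billion.
After: m₂ = 1 / (0.26) ≈ 3.84615, MB₂ = 38.3 − 2.89 = 35.41, so M₂ = 3.84615 × 35.41 ≈ 136.1922 billion.
ΔM = M₂ − M₁ = 136.1922 − 243.9492 = -107.757 billion.

-107.76 billion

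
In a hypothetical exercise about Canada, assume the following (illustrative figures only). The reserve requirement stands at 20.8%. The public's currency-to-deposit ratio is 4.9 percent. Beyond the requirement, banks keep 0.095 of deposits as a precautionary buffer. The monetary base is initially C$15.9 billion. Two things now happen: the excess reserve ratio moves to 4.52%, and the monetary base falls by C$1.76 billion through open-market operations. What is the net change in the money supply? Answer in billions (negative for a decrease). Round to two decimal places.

C$1.70 billion

Before: m₁ = (1 + 0.049) / (0.208 + 0.095 + 0.049) ≈ 2.98011, MB₁ = 15.9, so M₁ = 2.98011 × 15.9 ≈ 47.3837 billion.
After: m₂ = (1 + 0.049) / (0.208 + 0.0452 + 0.049) ≈ 3.47121, MB₂ = 15.9 − 1.76 = 14.14, so M₂ = 3.47121 × 14.14 ≈ 49.0829 billion.
ΔM = M₂ − M₁ = 49.0829 − 47.3837 = 1.6992 billion.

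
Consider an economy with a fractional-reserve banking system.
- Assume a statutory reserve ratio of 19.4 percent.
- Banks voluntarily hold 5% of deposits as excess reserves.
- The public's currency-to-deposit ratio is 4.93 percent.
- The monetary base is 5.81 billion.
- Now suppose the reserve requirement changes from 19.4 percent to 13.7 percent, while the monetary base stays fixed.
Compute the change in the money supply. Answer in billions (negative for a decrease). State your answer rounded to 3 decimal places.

5.014 billion

Initially m₁ = (1 + 0.0493) / (0.194 + 0.05 + 0.0493) ≈ 3.57757, so M₁ = 3.57757 × 5.81 ≈ 20.7857 billion.
After the change m₂ = (1 + 0.0493) / (0.137 + 0.05 + 0.0493) ≈ 4.44054, so M₂ = 4.44054 × 5.81 ≈ 25.7995 billion.
ΔM = M₂ − M₁ = 25.7995 − 20.7857 = 5.0138 billion.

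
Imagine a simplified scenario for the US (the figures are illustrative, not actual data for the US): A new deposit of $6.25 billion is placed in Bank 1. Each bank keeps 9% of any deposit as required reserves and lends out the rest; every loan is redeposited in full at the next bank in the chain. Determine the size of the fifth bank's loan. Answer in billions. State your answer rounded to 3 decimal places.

Each bank lends a fraction (1 − rr) = 0.9100 of the deposit it receives, so Bank 5 receives 6.25·0.9100^4 and lends 6.25·0.9100^5 ≈ 3.9002 billion.

$3.900 billion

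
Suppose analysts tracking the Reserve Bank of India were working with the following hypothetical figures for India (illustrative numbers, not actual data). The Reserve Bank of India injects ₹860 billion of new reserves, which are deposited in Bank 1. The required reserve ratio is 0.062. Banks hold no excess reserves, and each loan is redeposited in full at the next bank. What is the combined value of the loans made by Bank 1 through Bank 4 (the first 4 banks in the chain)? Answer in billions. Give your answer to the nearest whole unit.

Bank i lends (1 − rr)^i of the original deposit: Bank 1 lends 860·0.9380 = 806.6800, Bank 2 lends 860·0.9380² ≈ 756.6658, and so on.
Summing a geometric series: total = 860·[0.9380·(1 − 0.9380^4) / (1 − 0.9380)] ≈ 2938.8463 billion.

₹2939 billion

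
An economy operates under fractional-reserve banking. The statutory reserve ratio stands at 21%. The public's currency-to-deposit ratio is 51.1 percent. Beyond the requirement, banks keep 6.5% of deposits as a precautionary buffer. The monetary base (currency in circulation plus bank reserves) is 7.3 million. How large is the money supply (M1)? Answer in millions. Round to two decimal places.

14.03 million

The money multiplier is m = (1 + c) / (rr + e + c) = (1 + 0.511) / (0.21 + 0.065 + 0.511) ≈ 1.9224.
So M = m × MB = 1.9224 × 7.3 ≈ 14.0335 million.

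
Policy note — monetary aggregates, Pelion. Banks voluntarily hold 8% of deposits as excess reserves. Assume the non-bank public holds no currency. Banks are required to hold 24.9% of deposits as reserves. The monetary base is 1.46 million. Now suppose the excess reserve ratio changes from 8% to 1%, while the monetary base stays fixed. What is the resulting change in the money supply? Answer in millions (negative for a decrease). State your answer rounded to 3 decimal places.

Initially m₁ = 1 / (0.249 + 0.08) ≈ 3.03951, so M₁ = 3.03951 × 1.46 ≈ 4.4377 million.
After the change m₂ = 1 / (0.249 + 0.01) ≈ 3.86100, so M₂ = 3.86100 × 1.46 ≈ 5.6371 million.
ΔM = M₂ − M₁ = 5.6371 − 4.4377 = 1.1994 million.

1.199 million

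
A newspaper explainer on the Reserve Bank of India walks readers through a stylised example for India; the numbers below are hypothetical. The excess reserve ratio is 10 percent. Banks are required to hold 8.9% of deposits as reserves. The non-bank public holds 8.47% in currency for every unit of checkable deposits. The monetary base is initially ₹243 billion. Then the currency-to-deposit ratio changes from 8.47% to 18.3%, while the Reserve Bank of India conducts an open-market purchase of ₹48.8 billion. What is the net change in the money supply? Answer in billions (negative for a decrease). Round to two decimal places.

-35.08 billion

Before: m₁ = (1 + 0.0847) / (0.089 + 0.1 + 0.0847) ≈ 3.963098, MB₁ = 243, so M₁ = 3.963098 × 243 ≈ 963.0328 billion.
After: m₂ = (1 + 0.183) / (0.089 + 0.1 + 0.183) ≈ 3.180108, MB₂ = 243 + 48.8 = 291.8, so M₂ = 3.180108 × 291.8 ≈ 927.9555 billion.
ΔM = M₂ − M₁ = 927.9555 − 963.0328 = -35.0773 billion.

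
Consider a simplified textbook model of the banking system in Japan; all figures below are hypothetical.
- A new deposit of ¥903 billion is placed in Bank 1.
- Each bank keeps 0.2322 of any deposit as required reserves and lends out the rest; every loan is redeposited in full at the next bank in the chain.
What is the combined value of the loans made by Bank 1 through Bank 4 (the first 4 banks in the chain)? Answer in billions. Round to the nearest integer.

Bank i lends (1 − rr)^i of the original deposit: Bank 1 lends 903·0.7678 = 693.3234, Bank 2 lends 903·0.7678² ≈ 532.3337, and so on.
Summing a geometric series: total = 903·[0.7678·(1 − 0.7678^4) / (1 − 0.7678)] ≈ 1948.2026 billion.

¥1948 billion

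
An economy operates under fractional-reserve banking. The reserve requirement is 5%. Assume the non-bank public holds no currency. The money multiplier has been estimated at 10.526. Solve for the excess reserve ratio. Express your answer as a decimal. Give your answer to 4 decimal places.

0.0450

Using m = 10.526. Since m = (1 + c)/(c + rr + e), the denominator satisfies c + rr + e = (1 + c)/m = (1 + 0) / 10.526 ≈ 0.095003.
With c = 0 and rr = 0.05, the excess reserve ratio is 0.095003 − 0 − 0.05 = 0.045003.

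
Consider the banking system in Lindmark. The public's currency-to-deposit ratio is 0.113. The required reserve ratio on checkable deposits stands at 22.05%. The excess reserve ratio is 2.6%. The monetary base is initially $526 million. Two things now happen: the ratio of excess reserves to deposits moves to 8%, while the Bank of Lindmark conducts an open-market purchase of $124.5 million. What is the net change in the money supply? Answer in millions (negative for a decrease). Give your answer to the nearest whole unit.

Before: m₁ = (1 + 0.113) / (0.2205 + 0.026 + 0.113) ≈ 3.0960, MB₁ = 526, so M₁ = 3.0960 × 526 = 1628.496 million.
After: m₂ = (1 + 0.113) / (0.2205 + 0.08 + 0.113) ≈ 2.6917, MB₂ = 526 + 124.5 = 650.5, so M₂ = 2.6917 × 650.5 ≈ 1750.9508 million.
ΔM = M₂ − M₁ = 1750.9508 − 1628.496 = 122.4548 million.

$122 million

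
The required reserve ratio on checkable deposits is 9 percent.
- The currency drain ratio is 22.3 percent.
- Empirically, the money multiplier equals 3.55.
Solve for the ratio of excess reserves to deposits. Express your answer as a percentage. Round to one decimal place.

Using m = 3.55. Since m = (1 + c)/(c + rr + e), the denominator satisfies c + rr + e = (1 + c)/m = (1 + 0.223) / 3.55 ≈ 0.344507.
With c = 0.223 and rr = 0.09, the ratio of excess reserves to deposits is 0.344507 − 0.223 − 0.09 = 0.031507.

3.2%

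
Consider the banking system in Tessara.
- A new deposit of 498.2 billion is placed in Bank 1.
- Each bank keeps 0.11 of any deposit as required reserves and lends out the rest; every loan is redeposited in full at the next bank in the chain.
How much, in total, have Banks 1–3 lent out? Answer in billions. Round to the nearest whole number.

Bank i lends (1 − rr)^i of the original deposit: Bank 1 lends 498.2·0.8900 = 443.3980, Bank 2 lends 498.2·0.8900² ≈ 394.6242, and so on.
Summing a geometric series: total = 498.2·[0.8900·(1 − 0.8900^3) / (1 − 0.8900)] ≈ 1189.2378 billion.

1189 billion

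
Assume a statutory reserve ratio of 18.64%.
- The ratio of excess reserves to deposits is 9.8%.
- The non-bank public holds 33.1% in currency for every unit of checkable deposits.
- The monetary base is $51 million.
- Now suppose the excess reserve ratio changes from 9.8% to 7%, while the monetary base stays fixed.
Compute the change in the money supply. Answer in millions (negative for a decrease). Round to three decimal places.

Initially m₁ = (1 + 0.331) / (0.1864 + 0.098 + 0.331) ≈ 2.162821, so M₁ = 2.162821 × 51 ≈ 110.3039 million.
After the change m₂ = (1 + 0.331) / (0.1864 + 0.07 + 0.331) ≈ 2.265918, so M₂ = 2.265918 × 51 ≈ 115.5618 million.
ΔM = M₂ − M₁ = 115.5618 − 110.3039 = 5.2579 million.

$5.258 million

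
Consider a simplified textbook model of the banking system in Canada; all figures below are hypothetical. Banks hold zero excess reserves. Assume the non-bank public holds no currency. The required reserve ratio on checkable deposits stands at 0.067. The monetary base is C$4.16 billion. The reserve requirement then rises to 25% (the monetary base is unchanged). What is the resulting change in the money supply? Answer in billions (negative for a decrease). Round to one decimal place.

-45.4 billion

Initially m₁ = 1 / (0.067) ≈ 14.9254, so M₁ = 14.9254 × 4.16 ≈ 62.0897 billion.
After the change m₂ = 1 / (0.25) = 4, so M₂ = 4 × 4.16 = 16.64 billion.
ΔM = M₂ − M₁ = 16.64 − 62.0897 = -45.4497 billion.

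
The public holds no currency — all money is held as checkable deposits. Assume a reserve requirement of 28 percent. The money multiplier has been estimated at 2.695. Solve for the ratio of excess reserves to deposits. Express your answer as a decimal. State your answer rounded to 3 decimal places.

Using m = 2.695. Since m = (1 + c)/(c + rr + e), the denominator satisfies c + rr + e = (1 + c)/m = (1 + 0) / 2.695 ≈ 0.371058.
With c = 0 and rr = 0.28, the ratio of excess reserves to deposits is 0.371058 − 0 − 0.28 = 0.091058.

0.091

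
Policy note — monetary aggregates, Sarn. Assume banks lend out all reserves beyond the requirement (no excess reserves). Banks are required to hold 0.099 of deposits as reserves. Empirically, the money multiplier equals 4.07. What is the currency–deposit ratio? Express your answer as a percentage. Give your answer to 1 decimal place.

Using m = 4.07. From m = (1 + c)/(c + rr + e), rearranging gives 1 + c = m·(c + rr + e), so c·(1 − m) = m·(rr + e) − 1.
Hence c = [m·(rr + e) − 1]/(1 − m) = [4.07 × (0.099 + 0) − 1] / (1 − 4.07) ≈ 0.194485.

19.4%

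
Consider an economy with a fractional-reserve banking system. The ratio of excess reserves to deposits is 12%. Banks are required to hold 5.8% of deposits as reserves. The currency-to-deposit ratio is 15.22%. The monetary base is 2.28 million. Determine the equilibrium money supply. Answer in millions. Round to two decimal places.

The money multiplier is m = (1 + c) / (rr + e + c) = (1 + 0.1522) / (0.058 + 0.12 + 0.1522) ≈ 3.4894.
So M = m × MB = 3.4894 × 2.28 ≈ 7.9558 million.

7.96 million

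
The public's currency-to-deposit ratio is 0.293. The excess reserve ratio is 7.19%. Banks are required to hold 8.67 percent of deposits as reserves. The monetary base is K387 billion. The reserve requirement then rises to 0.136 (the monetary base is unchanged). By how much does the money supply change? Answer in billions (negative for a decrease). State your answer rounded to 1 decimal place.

Initially m₁ = (1 + 0.293) / (0.0867 + 0.0719 + 0.293) ≈ 2.86315, so M₁ = 2.86315 × 387 ≈ 1108.0391 billion.
After the change m₂ = (1 + 0.293) / (0.136 + 0.0719 + 0.293) ≈ 2.58135, so M₂ = 2.58135 × 387 ≈ 998.9824 billion.
ΔM = M₂ − M₁ = 998.9824 − 1108.0391 = -109.0567 billion.

-109.1 billion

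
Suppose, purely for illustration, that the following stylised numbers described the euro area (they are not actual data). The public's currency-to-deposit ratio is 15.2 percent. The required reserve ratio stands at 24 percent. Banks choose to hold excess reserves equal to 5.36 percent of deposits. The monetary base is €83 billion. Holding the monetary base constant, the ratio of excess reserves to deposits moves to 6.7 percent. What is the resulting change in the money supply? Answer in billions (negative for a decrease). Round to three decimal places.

Initially m₁ = (1 + 0.152) / (0.24 + 0.0536 + 0.152) ≈ 2.585278, so M₁ = 2.585278 × 83 ≈ 214.5781 billion.
After the change m₂ = (1 + 0.152) / (0.24 + 0.067 + 0.152) ≈ 2.509804, so M₂ = 2.509804 × 83 ≈ 208.3137 billion.
ΔM = M₂ − M₁ = 208.3137 − 214.5781 = -6.2644 billion.

-6.264 billion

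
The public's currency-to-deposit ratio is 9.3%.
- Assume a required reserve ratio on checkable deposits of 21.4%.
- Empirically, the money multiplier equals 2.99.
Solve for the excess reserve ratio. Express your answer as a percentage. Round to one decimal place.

Using m = 2.99. Since m = (1 + c)/(c + rr + e), the denominator satisfies c + rr + e = (1 + c)/m = (1 + 0.093) / 2.99 ≈ 0.365552.
With c = 0.093 and rr = 0.214, the excess reserve ratio is 0.365552 − 0.093 − 0.214 = 0.058552.

5.9%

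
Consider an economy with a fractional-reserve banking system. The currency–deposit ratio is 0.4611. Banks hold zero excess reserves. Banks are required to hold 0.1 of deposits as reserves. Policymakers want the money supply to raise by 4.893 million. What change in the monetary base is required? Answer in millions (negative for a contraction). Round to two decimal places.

1.88 million

The money multiplier is m = (1 + c) / (rr + c) = (1 + 0.4611) / (0.1 + 0.4611) ≈ 2.6040.
ΔMB = ΔM / m = (+4.893) / 2.6040 ≈ 1.879 million.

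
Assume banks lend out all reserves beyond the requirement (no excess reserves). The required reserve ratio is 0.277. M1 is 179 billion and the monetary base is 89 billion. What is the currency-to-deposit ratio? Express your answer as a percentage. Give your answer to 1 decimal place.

Using m = M/MB = 179/89 ≈ 2.011236. From m = (1 + c)/(c + rr + e), rearranging gives 1 + c = m·(c + rr + e), so c·(1 − m) = m·(rr + e) − 1.
Hence c = [m·(rr + e) − 1]/(1 − m) = [2.011236 × (0.277 + 0) − 1] / (1 − 2.011236) ≈ 0.437967.

43.8%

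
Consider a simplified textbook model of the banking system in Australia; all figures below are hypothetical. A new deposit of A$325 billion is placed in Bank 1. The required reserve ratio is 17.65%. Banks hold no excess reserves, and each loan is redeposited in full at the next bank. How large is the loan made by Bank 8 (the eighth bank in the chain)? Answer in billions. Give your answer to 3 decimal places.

Each bank lends a fraction (1 − rr) = 0.8235 of the deposit it receives, so Bank 8 receives 325·0.8235^7 and lends 325·0.8235^8 ≈ 68.7373 billion.

A$68.737 billion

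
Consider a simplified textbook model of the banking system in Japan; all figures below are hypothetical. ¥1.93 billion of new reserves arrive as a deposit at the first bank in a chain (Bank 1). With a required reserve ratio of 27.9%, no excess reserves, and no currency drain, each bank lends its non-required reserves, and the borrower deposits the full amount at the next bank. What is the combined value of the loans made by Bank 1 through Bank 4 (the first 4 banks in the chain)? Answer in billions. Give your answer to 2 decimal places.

¥3.64 billion

Bank i lends (1 − rr)^i of the original deposit: Bank 1 lends 1.93·0.7210 ≈ 1.3915, Bank 2 lends 1.93·0.7210² ≈ 1.0033, and so on.
Summing a geometric series: total = 1.93·[0.7210·(1 − 0.7210^4) / (1 − 0.7210)] ≈ 3.6398 billion.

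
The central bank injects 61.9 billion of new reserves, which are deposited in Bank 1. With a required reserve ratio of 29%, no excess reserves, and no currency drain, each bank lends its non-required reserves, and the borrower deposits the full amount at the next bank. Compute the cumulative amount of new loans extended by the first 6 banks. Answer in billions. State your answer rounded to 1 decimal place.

Bank i lends (1 − rr)^i of the original deposit: Bank 1 lends 61.9·0.7100 = 43.9490, Bank 2 lends 61.9·0.7100² ≈ 31.2038, and so on.
Summing a geometric series: total = 61.9·[0.7100·(1 − 0.7100^6) / (1 − 0.7100)] ≈ 132.1349 billion.

132.1 billion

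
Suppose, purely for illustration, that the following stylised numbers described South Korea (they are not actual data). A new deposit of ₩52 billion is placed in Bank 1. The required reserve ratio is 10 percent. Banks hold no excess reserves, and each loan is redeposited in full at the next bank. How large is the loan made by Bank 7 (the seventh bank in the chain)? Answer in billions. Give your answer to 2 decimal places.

Each bank lends a fraction (1 − rr) = 0.9000 of the deposit it receives, so Bank 7 receives 52·0.9000^6 and lends 52·0.9000^7 ≈ 24.8714 billion.

₩24.87 billion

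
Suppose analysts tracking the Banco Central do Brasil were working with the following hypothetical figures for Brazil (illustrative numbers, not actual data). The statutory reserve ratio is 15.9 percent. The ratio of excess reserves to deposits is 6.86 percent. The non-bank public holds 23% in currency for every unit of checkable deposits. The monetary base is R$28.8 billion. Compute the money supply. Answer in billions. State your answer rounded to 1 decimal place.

R$77.4 billion

The money multiplier is m = (1 + c) / (rr + e + c) = (1 + 0.23) / (0.159 + 0.0686 + 0.23) ≈ 2.6879.
So M = m × MB = 2.6879 × 28.8 ≈ 77.4115 billion.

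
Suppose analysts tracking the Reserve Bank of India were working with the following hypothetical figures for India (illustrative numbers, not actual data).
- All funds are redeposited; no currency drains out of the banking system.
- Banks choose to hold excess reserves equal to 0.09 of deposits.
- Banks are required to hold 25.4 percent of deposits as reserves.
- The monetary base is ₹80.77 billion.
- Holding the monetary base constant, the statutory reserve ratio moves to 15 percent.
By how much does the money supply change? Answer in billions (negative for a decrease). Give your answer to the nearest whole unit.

Initially m₁ = 1 / (0.254 + 0.09) ≈ 2.9070, so M₁ = 2.9070 × 80.77 ≈ 234.7984 billion.
After the change m₂ = 1 / (0.15 + 0.09) ≈ 4.1667, so M₂ = 4.1667 × 80.77 ≈ 336.5444 billion.
ΔM = M₂ − M₁ = 336.5444 − 234.7984 = 101.746 billion.

₹102 billion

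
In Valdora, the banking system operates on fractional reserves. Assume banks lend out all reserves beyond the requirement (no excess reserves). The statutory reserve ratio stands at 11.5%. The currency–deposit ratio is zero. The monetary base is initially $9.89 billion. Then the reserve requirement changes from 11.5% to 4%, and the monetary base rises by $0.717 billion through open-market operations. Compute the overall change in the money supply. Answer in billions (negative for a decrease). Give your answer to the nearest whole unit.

Before: m₁ = 1 / (0.115) ≈ 8.6957, MB₁ = 9.89, so M₁ = 8.6957 × 9.89 ≈ 86.0005 billion.
After: m₂ = 1 / (0.04) = 25, MB₂ = 9.89 + 0.717 = 10.607, so M₂ = 25 × 10.607 = 265.175 billion.
ΔM = M₂ − M₁ = 265.175 − 86.0005 = 179.1745 billion.

$179 billion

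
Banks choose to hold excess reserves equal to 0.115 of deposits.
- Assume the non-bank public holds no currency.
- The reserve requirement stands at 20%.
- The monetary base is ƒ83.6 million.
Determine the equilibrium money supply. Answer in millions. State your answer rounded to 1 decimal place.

The money multiplier is m = 1 / (rr + e) = 1 / (0.2 + 0.115) ≈ 3.1746.
So M = m × MB = 3.1746 × 83.6 ≈ 265.3966 million.

ƒ265.4 million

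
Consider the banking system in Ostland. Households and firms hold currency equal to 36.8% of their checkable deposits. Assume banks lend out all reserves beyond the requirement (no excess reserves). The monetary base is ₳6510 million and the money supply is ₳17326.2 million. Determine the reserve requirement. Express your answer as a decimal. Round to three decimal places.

Using m = M/MB = 17326.2/6510 ≈ 2.661475. Since m = (1 + c)/(c + rr + e), the denominator satisfies c + rr + e = (1 + c)/m = (1 + 0.368) / 2.661475 ≈ 0.514001.
With c = 0.368 and e = 0, the reserve requirement is 0.514001 − 0.368 − 0 = 0.146001.

0.146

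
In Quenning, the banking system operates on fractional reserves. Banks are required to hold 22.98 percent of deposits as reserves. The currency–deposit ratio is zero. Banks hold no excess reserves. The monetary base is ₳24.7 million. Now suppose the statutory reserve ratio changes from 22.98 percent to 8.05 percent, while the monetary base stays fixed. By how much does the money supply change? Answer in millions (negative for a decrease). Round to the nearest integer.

₳199 million

Initially m₁ = 1 / (0.2298) ≈ 4.3516, so M₁ = 4.3516 × 24.7 ≈ 107.4845 million.
After the change m₂ = 1 / (0.0805) ≈ 12.4224, so M₂ = 12.4224 × 24.7 ≈ 306.8333 million.
ΔM = M₂ − M₁ = 306.8333 − 107.4845 = 199.3488 million.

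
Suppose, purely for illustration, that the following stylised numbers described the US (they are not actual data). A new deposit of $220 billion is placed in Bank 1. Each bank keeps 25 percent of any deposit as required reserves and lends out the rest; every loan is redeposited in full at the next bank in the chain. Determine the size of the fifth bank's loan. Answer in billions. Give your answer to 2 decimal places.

$52.21 billion

Each bank lends a fraction (1 − rr) = 0.7500 of the deposit it receives, so Bank 5 receives 220·0.7500^4 and lends 220·0.7500^5 ≈ 52.2070 billion.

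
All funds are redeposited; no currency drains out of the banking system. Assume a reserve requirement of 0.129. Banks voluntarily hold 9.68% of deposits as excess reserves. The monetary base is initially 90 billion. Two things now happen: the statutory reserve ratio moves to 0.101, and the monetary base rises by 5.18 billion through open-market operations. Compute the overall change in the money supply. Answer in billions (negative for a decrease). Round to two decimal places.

82.61 billion

Before: m₁ = 1 / (0.129 + 0.0968) ≈ 4.42870, MB₁ = 90, so M₁ = 4.42870 × 90 = 398.583 billion.
After: m₂ = 1 / (0.101 + 0.0968) ≈ 5.05561, MB₂ = 90 + 5.18 = 95.18, so M₂ = 5.05561 × 95.18 ≈ 481.193 billion.
ΔM = M₂ − M₁ = 481.193 − 398.583 = 82.61 billion.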